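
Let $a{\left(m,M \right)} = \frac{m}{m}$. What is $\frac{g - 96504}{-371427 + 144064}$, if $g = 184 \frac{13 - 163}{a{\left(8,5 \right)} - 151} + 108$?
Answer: $\frac{96212}{227363} \approx 0.42316$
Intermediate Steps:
$a{\left(m,M \right)} = 1$
$g = 292$ ($g = 184 \frac{13 - 163}{1 - 151} + 108 = 184 \left(- \frac{150}{-150}\right) + 108 = 184 \left(\left(-150\right) \left(- \frac{1}{150}\right)\right) + 108 = 184 \cdot 1 + 108 = 184 + 108 = 292$)
$\frac{g - 96504}{-371427 + 144064} = \frac{292 - 96504}{-371427 + 144064} = - \frac{96212}{-227363} = \left(-96212\right) \left(- \frac{1}{227363}\right) = \frac{96212}{227363}$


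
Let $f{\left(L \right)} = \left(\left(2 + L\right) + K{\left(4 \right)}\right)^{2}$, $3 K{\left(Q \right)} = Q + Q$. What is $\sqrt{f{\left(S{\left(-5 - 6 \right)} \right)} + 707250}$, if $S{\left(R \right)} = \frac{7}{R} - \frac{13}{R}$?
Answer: $\frac{\sqrt{770224834}}{33} \approx 841.0$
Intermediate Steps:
$K{\left(Q \right)} = \frac{2 Q}{3}$ ($K{\left(Q \right)} = \frac{Q + Q}{3} = \frac{2 Q}{3}$)
$S{\left(R \right)} = - \frac{6}{R}$
$f{\left(L \right)} = \left(\frac{14}{3} + L\right)^{2}$ ($f{\left(L \right)} = \left(\left(2 + L\right) + \frac{2}{3} \cdot 4\right)^{2} = \left(\left(2 + L\right) + \frac{8}{3}\right)^{2} = \left(\frac{14}{3} + L\right)^{2}$)
$\sqrt{f{\left(S{\left(-5 - 6 \right)} \right)} + 707250} = \sqrt{\frac{\left(14 + 3 \left(- \frac{6}{-5 - 6}\right)\right)^{2}}{9} + 707250} = \sqrt{\frac{\left(14 + 3 \left(- \frac{6}{-11}\right)\right)^{2}}{9} + 707250} = \sqrt{\frac{\left(14 + 3 \left(\left(-6\right) \left(- \frac{1}{11}\right)\right)\right)^{2}}{9} + 707250} = \sqrt{\frac{\left(14 + 3 \cdot \frac{6}{11}\right)^{2}}{9} + 707250} = \sqrt{\frac{\left(14 + \frac{18}{11}\right)^{2}}{9} + 707250} = \sqrt{\frac{\left(\frac{172}{11}\right)^{2}}{9} + 707250} = \sqrt{\frac{1}{9} \cdot \frac{29584}{121} + 707250} = \sqrt{\frac{29584}{1089} + 707250} = \sqrt{\frac{770224834}{1089}} = \frac{\sqrt{770224834}}{33}$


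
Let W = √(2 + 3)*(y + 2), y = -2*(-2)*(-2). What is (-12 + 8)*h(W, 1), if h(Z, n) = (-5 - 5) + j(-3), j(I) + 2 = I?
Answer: 60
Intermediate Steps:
j(I) = -2 + I
y = -8 (y = 4*(-2) = -8)
W = -6*√5 (W = √(2 + 3)*(-8 + 2) = √5*(-6) = -6*√5 ≈ -13.416)
h(Z, n) = -15 (h(Z, n) = (-5 - 5) + (-2 - 3) = -10 - 5 = -15)
(-12 + 8)*h(W, 1) = (-12 + 8)*(-15) = -4*(-15) = 60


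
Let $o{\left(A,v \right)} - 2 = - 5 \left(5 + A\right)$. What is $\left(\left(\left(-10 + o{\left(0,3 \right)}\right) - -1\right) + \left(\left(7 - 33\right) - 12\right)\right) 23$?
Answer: $-1610$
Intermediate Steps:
$o{\left(A,v \right)} = -23 - 5 A$ ($o{\left(A,v \right)} = 2 - 5 \left(5 + A\right) = 2 - \left(25 + 5 A\right) = -23 - 5 A$)
$\left(\left(\left(-10 + o{\left(0,3 \right)}\right) - -1\right) + \left(\left(7 - 33\right) - 12\right)\right) 23 = \left(\left(\left(-10 - 23\right) - -1\right) + \left(\left(7 - 33\right) - 12\right)\right) 23 = \left(\left(\left(-10 + \left(-23 + 0\right)\right) + 1\right) - 38\right) 23 = \left(\left(\left(-10 - 23\right) + 1\right) - 38\right) 23 = \left(\left(-33 + 1\right) - 38\right) 23 = \left(-32 - 38\right) 23 = \left(-70\right) 23 = -1610$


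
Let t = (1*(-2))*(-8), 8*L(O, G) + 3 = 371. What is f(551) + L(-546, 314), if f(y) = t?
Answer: 62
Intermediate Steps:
L(O, G) = 46 (L(O, G) = -3/8 + (⅛)*371 = -3/8 + 371/8 = 46)
t = 16 (t = -2*(-8) = 16)
f(y) = 16
f(551) + L(-546, 314) = 16 + 46 = 62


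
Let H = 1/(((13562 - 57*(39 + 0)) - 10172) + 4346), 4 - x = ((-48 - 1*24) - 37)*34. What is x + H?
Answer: 20453231/5513 ≈ 3710.0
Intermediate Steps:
x = 3710 (x = 4 - ((-48 - 1*24) - 37)*34 = 4 - ((-48 - 24) - 37)*34 = 4 - (-72 - 37)*34 = 4 - (-109)*34 = 4 - 1*(-3706) = 4 + 3706 = 3710)
H = 1/5513 (H = 1/(((13562 - 57*39) - 10172) + 4346) = 1/(((13562 - 2223) - 10172) + 4346) = 1/((11339 - 10172) + 4346) = 1/(1167 + 4346) = 1/5513 ≈ 0.00018139)
x + H = 3710 + 1/5513 = 20453231/5513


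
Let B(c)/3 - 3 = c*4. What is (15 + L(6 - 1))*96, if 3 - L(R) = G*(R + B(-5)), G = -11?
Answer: -46848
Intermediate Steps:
B(c) = 9 + 12*c (B(c) = 9 + 3*(c*4) = 9 + 3*(4*c) = 9 + 12*c)
L(R) = -558 + 11*R (L(R) = 3 - (-11)*(R + (9 + 12*(-5))) = 3 - (-11)*(R + (9 - 60)) = 3 - (-11)*(R - 51) = 3 - (-11)*(-51 + R) = 3 - (561 - 11*R) = 3 + (-561 + 11*R) = -558 + 11*R)
(15 + L(6 - 1))*96 = (15 + (-558 + 11*(6 - 1)))*96 = (15 + (-558 + 11*5))*96 = (15 + (-558 + 55))*96 = (15 - 503)*96 = -488*96 = -46848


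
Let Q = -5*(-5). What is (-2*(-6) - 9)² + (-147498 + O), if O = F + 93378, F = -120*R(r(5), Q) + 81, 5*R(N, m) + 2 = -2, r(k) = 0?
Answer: -53934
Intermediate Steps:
Q = 25
R(N, m) = -⅘ (R(N, m) = -⅖ + (⅕)*(-2) = -⅖ - ⅖ = -⅘)
F = 177 (F = -120*(-⅘) + 81 = 96 + 81 = 177)
O = 93555 (O = 177 + 93378 = 93555)
(-2*(-6) - 9)² + (-147498 + O) = (-2*(-6) - 9)² + (-147498 + 93555) = (12 - 9)² - 53943 = 3² - 53943 = 9 - 53943 = -53934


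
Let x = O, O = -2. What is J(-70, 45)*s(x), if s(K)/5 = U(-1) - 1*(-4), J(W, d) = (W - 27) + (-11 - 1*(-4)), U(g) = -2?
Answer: -1040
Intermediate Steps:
J(W, d) = -34 + W (J(W, d) = (-27 + W) + (-11 + 4) = (-27 + W) - 7 = -34 + W)
x = -2
s(K) = 10 (s(K) = 5*(-2 - 1*(-4)) = 5*(-2 + 4) = 5*2 = 10)
J(-70, 45)*s(x) = (-34 - 70)*10 = -104*10 = -1040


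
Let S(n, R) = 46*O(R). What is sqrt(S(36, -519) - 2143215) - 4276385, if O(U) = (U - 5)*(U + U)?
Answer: -4276385 + sqrt(22876737) ≈ -4.2716e+6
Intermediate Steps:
O(U) = 2*U*(-5 + U) (O(U) = (-5 + U)*(2*U) = 2*U*(-5 + U))
S(n, R) = 92*R*(-5 + R) (S(n, R) = 46*(2*R*(-5 + R)) = 92*R*(-5 + R))
sqrt(S(36, -519) - 2143215) - 4276385 = sqrt(92*(-519)*(-5 - 519) - 2143215) - 4276385 = sqrt(92*(-519)*(-524) - 2143215) - 4276385 = sqrt(25019952 - 2143215) - 4276385 = sqrt(22876737) - 4276385 = -4276385 + sqrt(22876737)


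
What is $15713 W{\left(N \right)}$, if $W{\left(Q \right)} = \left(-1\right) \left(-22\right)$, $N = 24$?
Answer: $345686$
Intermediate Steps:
$W{\left(Q \right)} = 22$
$15713 W{\left(N \right)} = 15713 \cdot 22 = 345686$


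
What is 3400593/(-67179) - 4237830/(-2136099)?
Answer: -15826100057/325399081 ≈ -48.636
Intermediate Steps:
3400593/(-67179) - 4237830/(-2136099) = 3400593*(-1/67179) - 4237830*(-1/2136099) = -161933/3199 + 1412610/712033 = -15826100057/325399081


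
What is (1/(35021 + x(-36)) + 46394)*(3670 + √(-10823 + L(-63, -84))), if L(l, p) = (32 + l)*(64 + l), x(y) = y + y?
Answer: 5950625738690/34949 + 14592815163*I*√134/34949 ≈ 1.7027e+8 + 4.8334e+6*I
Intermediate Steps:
x(y) = 2*y
(1/(35021 + x(-36)) + 46394)*(3670 + √(-10823 + L(-63, -84))) = (1/(35021 + 2*(-36)) + 46394)*(3670 + √(-10823 + (2048 + (-63)² + 96*(-63)))) = (1/(35021 - 72) + 46394)*(3670 + √(-10823 + (2048 + 3969 - 6048))) = (1/34949 + 46394)*(3670 + √(-10823 - 31)) = (1/34949 + 46394)*(3670 + √(-10854)) = 1621423907*(3670 + 9*I*√134)/34949 = 5950625738690/34949 + 14592815163*I*√134/34949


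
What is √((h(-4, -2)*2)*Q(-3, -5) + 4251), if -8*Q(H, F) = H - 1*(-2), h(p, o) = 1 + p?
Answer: 3*√1889/2 ≈ 65.194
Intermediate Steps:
Q(H, F) = -¼ - H/8 (Q(H, F) = -(H - 1*(-2))/8 = -(H + 2)/8 = -(2 + H)/8 = -¼ - H/8)
√((h(-4, -2)*2)*Q(-3, -5) + 4251) = √(((1 - 4)*2)*(-¼ - ⅛*(-3)) + 4251) = √((-3*2)*(-¼ + 3/8) + 4251) = √(-6*⅛ + 4251) = √(-¾ + 4251) = √(17001/4) = 3*√1889/2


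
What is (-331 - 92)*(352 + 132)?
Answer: -204732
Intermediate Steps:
(-331 - 92)*(352 + 132) = -423*484 = -204732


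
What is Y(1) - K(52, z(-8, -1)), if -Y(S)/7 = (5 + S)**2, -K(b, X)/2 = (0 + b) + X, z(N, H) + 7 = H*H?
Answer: -160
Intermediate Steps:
z(N, H) = -7 + H**2 (z(N, H) = -7 + H*H = -7 + H**2)
K(b, X) = -2*X - 2*b (K(b, X) = -2*((0 + b) + X) = -2*(b + X) = -2*(X + b) = -2*X - 2*b)
Y(S) = -7*(5 + S)**2
Y(1) - K(52, z(-8, -1)) = -7*(5 + 1)**2 - (-2*(-7 + (-1)**2) - 2*52) = -7*6**2 - (-2*(-7 + 1) - 104) = -7*36 - (-2*(-6) - 104) = -252 - (12 - 104) = -252 - 1*(-92) = -252 + 92 = -160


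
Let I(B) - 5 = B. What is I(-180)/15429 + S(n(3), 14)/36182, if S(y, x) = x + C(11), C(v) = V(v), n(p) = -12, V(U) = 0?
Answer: -3057922/279126039 ≈ -0.010955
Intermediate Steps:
I(B) = 5 + B
C(v) = 0
S(y, x) = x (S(y, x) = x + 0 = x)
I(-180)/15429 + S(n(3), 14)/36182 = (5 - 180)/15429 + 14/36182 = -175*1/15429 + 14*(1/36182) = -175/15429 + 7/18091 = -3057922/279126039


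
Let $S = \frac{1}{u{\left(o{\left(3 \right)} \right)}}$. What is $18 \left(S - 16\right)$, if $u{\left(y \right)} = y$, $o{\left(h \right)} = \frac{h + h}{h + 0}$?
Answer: $-279$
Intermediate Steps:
$o{\left(h \right)} = 2$ ($o{\left(h \right)} = \frac{2 h}{h} = 2$)
$S = \frac{1}{2} \approx 0.5$
$18 \left(S - 16\right) = 18 \left(\frac{1}{2} - 16\right) = 18 \left(- \frac{31}{2}\right) = -279$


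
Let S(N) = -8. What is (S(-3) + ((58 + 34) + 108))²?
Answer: 36864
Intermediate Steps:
(S(-3) + ((58 + 34) + 108))² = (-8 + ((58 + 34) + 108))² = (-8 + (92 + 108))² = (-8 + 200)² = 192² = 36864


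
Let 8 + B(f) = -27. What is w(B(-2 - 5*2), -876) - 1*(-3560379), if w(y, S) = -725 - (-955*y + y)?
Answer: 3526264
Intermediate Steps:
B(f) = -35 (B(f) = -8 - 27 = -35)
w(y, S) = -725 + 954*y (w(y, S) = -725 - (-954)*y = -725 + 954*y)
w(B(-2 - 5*2), -876) - 1*(-3560379) = (-725 + 954*(-35)) - 1*(-3560379) = (-725 - 33390) + 3560379 = -34115 + 3560379 = 3526264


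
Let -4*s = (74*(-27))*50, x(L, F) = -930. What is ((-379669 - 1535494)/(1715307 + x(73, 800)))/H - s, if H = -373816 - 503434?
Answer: -37560832148753587/1503937223250 ≈ -24975.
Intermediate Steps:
H = -877250
s = 24975 (s = -74*(-27)*50/4 = -(-999)*50/2 = -1/4*(-99900) = 24975)
((-379669 - 1535494)/(1715307 + x(73, 800)))/H - s = ((-379669 - 1535494)/(1715307 - 930))/(-877250) - 1*24975 = -1915163/1714377*(-1/877250) - 24975 = 1915163/1503937223250 - 24975 = -37560832148753587/1503937223250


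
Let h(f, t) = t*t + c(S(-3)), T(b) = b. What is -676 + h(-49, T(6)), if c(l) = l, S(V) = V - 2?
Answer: -645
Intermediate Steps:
S(V) = -2 + V
h(f, t) = -5 + t**2 (h(f, t) = t*t + (-2 - 3) = t**2 - 5 = -5 + t**2)
-676 + h(-49, T(6)) = -676 + (-5 + 6**2) = -676 + (-5 + 36) = -676 + 31 = -645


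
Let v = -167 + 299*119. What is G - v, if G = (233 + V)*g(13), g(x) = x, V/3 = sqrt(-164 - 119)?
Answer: -32385 + 39*I*sqrt(283) ≈ -32385.0 + 656.08*I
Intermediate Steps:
V = 3*I*sqrt(283) (V = 3*sqrt(-164 - 119) = 3*sqrt(-283) = 3*(I*sqrt(283)) = 3*I*sqrt(283) ≈ 50.468*I)
v = 35414 (v = -167 + 35581 = 35414)
G = 3029 + 39*I*sqrt(283) (G = (233 + 3*I*sqrt(283))*13 = 3029 + 39*I*sqrt(283) ≈ 3029.0 + 656.08*I)
G - v = (3029 + 39*I*sqrt(283)) - 1*35414 = (3029 + 39*I*sqrt(283)) - 35414 = -32385 + 39*I*sqrt(283)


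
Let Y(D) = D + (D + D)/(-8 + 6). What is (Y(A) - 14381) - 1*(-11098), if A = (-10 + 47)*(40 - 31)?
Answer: -3283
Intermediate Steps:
A = 333 (A = 37*9 = 333)
Y(D) = 0 (Y(D) = D + (2*D)/(-2) = D + (2*D)*(-½) = D - D = 0)
(Y(A) - 14381) - 1*(-11098) = (0 - 14381) - 1*(-11098) = -14381 + 11098 = -3283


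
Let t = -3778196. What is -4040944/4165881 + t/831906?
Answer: -3183533414990/577603566531 ≈ -5.5116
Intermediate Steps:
-4040944/4165881 + t/831906 = -4040944/4165881 - 3778196/831906 = -4040944*1/4165881 - 3778196*1/831906 = -4040944/4165881 - 1889098/415953 = -3183533414990/577603566531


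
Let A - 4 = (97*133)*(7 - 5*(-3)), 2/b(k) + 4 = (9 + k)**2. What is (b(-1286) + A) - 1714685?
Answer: -2333337542773/1630725 ≈ -1.4309e+6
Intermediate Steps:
b(k) = 2/(-4 + (9 + k)**2)
A = 283826 (A = 4 + (97*133)*(7 - 5*(-3)) = 4 + 12901*(7 + 15) = 4 + 12901*22 = 4 + 283822 = 283826)
(b(-1286) + A) - 1714685 = (2/(-4 + (9 - 1286)**2) + 283826) - 1714685 = (2/(-4 + (-1277)**2) + 283826) - 1714685 = (2/(-4 + 1630729) + 283826) - 1714685 = (2/1630725 + 283826) - 1714685 = 462842153852/1630725 - 1714685 = -2333337542773/1630725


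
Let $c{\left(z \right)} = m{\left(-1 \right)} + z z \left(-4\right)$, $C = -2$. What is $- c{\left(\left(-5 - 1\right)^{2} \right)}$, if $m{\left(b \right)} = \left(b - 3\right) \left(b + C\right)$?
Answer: $5172$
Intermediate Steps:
$m{\left(b \right)} = \left(-3 + b\right) \left(-2 + b\right)$ ($m{\left(b \right)} = \left(b - 3\right) \left(b - 2\right) = \left(-3 + b\right) \left(-2 + b\right)$)
$c{\left(z \right)} = 12 - 4 z^{2}$ ($c{\left(z \right)} = \left(6 + \left(-1\right)^{2} - -5\right) + z z \left(-4\right) = \left(6 + 1 + 5\right) + z^{2} \left(-4\right) = 12 - 4 z^{2}$)
$- c{\left(\left(-5 - 1\right)^{2} \right)} = - (12 - 4 \left(\left(-5 - 1\right)^{2}\right)^{2}) = - (12 - 4 \left(\left(-6\right)^{2}\right)^{2}) = - (12 - 4 \cdot 36^{2}) = - (12 - 5184) = \left(-1\right) \left(-5172\right) = 5172$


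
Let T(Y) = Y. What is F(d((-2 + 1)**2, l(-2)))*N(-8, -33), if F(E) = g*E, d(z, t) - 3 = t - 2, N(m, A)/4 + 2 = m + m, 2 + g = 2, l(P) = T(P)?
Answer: 0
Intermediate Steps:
l(P) = P
g = 0 (g = -2 + 2 = 0)
N(m, A) = -8 + 8*m (N(m, A) = -8 + 4*(m + m) = -8 + 4*(2*m) = -8 + 8*m)
d(z, t) = 1 + t (d(z, t) = 3 + (t - 2) = 3 + (-2 + t) = 1 + t)
F(E) = 0 (F(E) = 0*E = 0)
F(d((-2 + 1)**2, l(-2)))*N(-8, -33) = 0*(-8 + 8*(-8)) = 0*(-8 - 64) = 0*(-72) = 0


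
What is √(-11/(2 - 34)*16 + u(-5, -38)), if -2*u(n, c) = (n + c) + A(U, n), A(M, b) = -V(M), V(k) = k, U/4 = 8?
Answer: √43 ≈ 6.5574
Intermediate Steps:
U = 32 (U = 4*8 = 32)
A(M, b) = -M
u(n, c) = 16 - c/2 - n/2 (u(n, c) = -((n + c) - 1*32)/2 = -((c + n) - 32)/2 = -(-32 + c + n)/2 = 16 - c/2 - n/2)
√(-11/(2 - 34)*16 + u(-5, -38)) = √(-11/(2 - 34)*16 + (16 - ½*(-38) - ½*(-5))) = √(-11/(-32)*16 + (16 + 19 + 5/2)) = √(-11*(-1/32)*16 + 75/2) = √((11/32)*16 + 75/2) = √(11/2 + 75/2) = √43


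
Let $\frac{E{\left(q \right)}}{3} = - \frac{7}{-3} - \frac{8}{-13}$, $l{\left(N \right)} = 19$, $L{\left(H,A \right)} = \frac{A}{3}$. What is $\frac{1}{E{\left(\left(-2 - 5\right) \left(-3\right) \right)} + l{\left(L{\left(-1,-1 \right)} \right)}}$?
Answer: $\frac{13}{362} \approx 0.035912$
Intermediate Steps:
$L{\left(H,A \right)} = \frac{A}{3}$ ($L{\left(H,A \right)} = A \frac{1}{3} = \frac{A}{3}$)
$E{\left(q \right)} = \frac{115}{13}$ ($E{\left(q \right)} = 3 \left(- \frac{7}{-3} - \frac{8}{-13}\right) = 3 \left(\left(-7\right) \left(- \frac{1}{3}\right) - - \frac{8}{13}\right) = 3 \left(\frac{7}{3} + \frac{8}{13}\right) = 3 \cdot \frac{115}{39} = \frac{115}{13}$)
$\frac{1}{E{\left(\left(-2 - 5\right) \left(-3\right) \right)} + l{\left(L{\left(-1,-1 \right)} \right)}} = \frac{1}{\frac{115}{13} + 19} = \frac{1}{\frac{362}{13}} = \frac{13}{362}$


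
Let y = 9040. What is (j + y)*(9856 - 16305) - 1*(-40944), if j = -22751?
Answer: 88463183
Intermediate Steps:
(j + y)*(9856 - 16305) - 1*(-40944) = (-22751 + 9040)*(9856 - 16305) - 1*(-40944) = -13711*(-6449) + 40944 = 88422239 + 40944 = 88463183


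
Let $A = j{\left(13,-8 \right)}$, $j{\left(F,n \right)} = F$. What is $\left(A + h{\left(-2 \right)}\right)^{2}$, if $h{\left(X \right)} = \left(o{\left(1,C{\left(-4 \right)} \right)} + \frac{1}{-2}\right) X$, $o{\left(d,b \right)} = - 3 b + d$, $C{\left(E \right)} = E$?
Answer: $144$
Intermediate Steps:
$A = 13$
$o{\left(d,b \right)} = d - 3 b$
$h{\left(X \right)} = \frac{25 X}{2}$ ($h{\left(X \right)} = \left(\left(1 - -12\right) + \frac{1}{-2}\right) X = \left(\left(1 + 12\right) - \frac{1}{2}\right) X = \left(13 - \frac{1}{2}\right) X = \frac{25 X}{2}$)
$\left(A + h{\left(-2 \right)}\right)^{2} = \left(13 + \frac{25}{2} \left(-2\right)\right)^{2} = \left(13 - 25\right)^{2} = \left(-12\right)^{2} = 144$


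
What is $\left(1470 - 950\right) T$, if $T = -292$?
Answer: $-151840$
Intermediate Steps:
$\left(1470 - 950\right) T = \left(1470 - 950\right) \left(-292\right) = 520 \left(-292\right) = -151840$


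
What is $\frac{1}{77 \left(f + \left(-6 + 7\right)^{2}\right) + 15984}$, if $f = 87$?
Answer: $\frac{1}{22760} \approx 4.3937 \cdot 10^{-5}$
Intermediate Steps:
$\frac{1}{77 \left(f + \left(-6 + 7\right)^{2}\right) + 15984} = \frac{1}{77 \left(87 + \left(-6 + 7\right)^{2}\right) + 15984} = \frac{1}{77 \left(87 + 1^{2}\right) + 15984} = \frac{1}{77 \left(87 + 1\right) + 15984} = \frac{1}{77 \cdot 88 + 15984} = \frac{1}{6776 + 15984} = \frac{1}{22760}$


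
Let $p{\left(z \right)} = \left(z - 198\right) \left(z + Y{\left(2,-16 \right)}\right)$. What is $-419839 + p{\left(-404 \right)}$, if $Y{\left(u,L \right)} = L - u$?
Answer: $-165795$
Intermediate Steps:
$p{\left(z \right)} = \left(-198 + z\right) \left(-18 + z\right)$ ($p{\left(z \right)} = \left(z - 198\right) \left(z - 18\right) = \left(-198 + z\right) \left(z - 18\right) = \left(-198 + z\right) \left(-18 + z\right)$)
$-419839 + p{\left(-404 \right)} = -419839 + \left(3564 + \left(-404\right)^{2} - -87264\right) = -419839 + \left(3564 + 163216 + 87264\right) = -419839 + 254044 = -165795$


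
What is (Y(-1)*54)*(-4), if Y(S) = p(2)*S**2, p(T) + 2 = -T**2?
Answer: 1296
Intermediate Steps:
p(T) = -2 - T**2
Y(S) = -6*S**2 (Y(S) = (-2 - 1*2**2)*S**2 = (-2 - 1*4)*S**2 = (-2 - 4)*S**2 = -6*S**2)
(Y(-1)*54)*(-4) = (-6*(-1)**2*54)*(-4) = (-6*1*54)*(-4) = -6*54*(-4) = -324*(-4) = 1296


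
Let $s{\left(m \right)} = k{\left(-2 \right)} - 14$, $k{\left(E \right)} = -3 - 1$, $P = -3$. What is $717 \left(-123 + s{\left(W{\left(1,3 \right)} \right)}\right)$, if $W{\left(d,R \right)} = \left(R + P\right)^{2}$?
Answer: $-101097$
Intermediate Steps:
$k{\left(E \right)} = -4$
$W{\left(d,R \right)} = \left(-3 + R\right)^{2}$ ($W{\left(d,R \right)} = \left(R - 3\right)^{2} = \left(-3 + R\right)^{2}$)
$s{\left(m \right)} = -18$ ($s{\left(m \right)} = -4 - 14 = -18$)
$717 \left(-123 + s{\left(W{\left(1,3 \right)} \right)}\right) = 717 \left(-123 - 18\right) = 717 \left(-141\right) = -101097$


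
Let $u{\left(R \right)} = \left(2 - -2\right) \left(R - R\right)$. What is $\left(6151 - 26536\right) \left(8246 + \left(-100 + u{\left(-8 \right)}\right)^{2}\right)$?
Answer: $-371944710$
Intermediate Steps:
$u{\left(R \right)} = 0$ ($u{\left(R \right)} = \left(2 + 2\right) 0 = 4 \cdot 0 = 0$)
$\left(6151 - 26536\right) \left(8246 + \left(-100 + u{\left(-8 \right)}\right)^{2}\right) = \left(6151 - 26536\right) \left(8246 + \left(-100 + 0\right)^{2}\right) = - 20385 \left(8246 + \left(-100\right)^{2}\right) = - 20385 \left(8246 + 10000\right) = \left(-20385\right) 18246 = -371944710$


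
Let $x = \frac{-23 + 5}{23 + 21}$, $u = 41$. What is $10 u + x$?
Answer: $\frac{9011}{22} \approx 409.59$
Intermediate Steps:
$x = - \frac{9}{22}$ ($x = - \frac{18}{44} = \left(-18\right) \frac{1}{44} = - \frac{9}{22} \approx -0.40909$)
$10 u + x = 10 \cdot 41 - \frac{9}{22} = 410 - \frac{9}{22} = \frac{9011}{22}$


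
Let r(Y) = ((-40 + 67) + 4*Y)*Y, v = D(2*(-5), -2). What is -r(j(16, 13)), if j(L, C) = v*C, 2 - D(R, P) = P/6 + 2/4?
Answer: -52481/18 ≈ -2915.6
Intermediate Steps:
D(R, P) = 3/2 - P/6 (D(R, P) = 2 - (P/6 + 2/4) = 2 - (P*(1/6) + 2*(1/4)) = 2 - (P/6 + 1/2) = 2 - (1/2 + P/6) = 2 + (-1/2 - P/6) = 3/2 - P/6)
v = 11/6 (v = 3/2 - 1/6*(-2) = 3/2 + 1/3 = 11/6 ≈ 1.8333)
j(L, C) = 11*C/6
r(Y) = Y*(27 + 4*Y) (r(Y) = (27 + 4*Y)*Y = Y*(27 + 4*Y))
-r(j(16, 13)) = -(11/6)*13*(27 + 4*((11/6)*13)) = -143*(27 + 4*(143/6))/6 = -143*(27 + 286/3)/6 = -143*367/(6*3) = -1*52481/18 = -52481/18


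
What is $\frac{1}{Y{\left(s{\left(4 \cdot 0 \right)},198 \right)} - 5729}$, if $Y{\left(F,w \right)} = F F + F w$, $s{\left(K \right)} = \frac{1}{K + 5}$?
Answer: $- \frac{25}{142234} \approx -0.00017577$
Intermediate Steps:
$s{\left(K \right)} = \frac{1}{5 + K}$
$Y{\left(F,w \right)} = F^{2} + F w$
$\frac{1}{Y{\left(s{\left(4 \cdot 0 \right)},198 \right)} - 5729} = \frac{1}{\frac{\frac{1}{5 + 4 \cdot 0} + 198}{5 + 4 \cdot 0} - 5729} = \frac{1}{\frac{\frac{1}{5 + 0} + 198}{5 + 0} - 5729} = \frac{1}{\frac{\frac{1}{5} + 198}{5} - 5729} = \frac{1}{\frac{1}{5} \cdot \frac{991}{5} - 5729} = \frac{1}{\frac{991}{25} - 5729} = \frac{1}{- \frac{142234}{25}} = - \frac{25}{142234}$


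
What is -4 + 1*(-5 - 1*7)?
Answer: -16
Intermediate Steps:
-4 + 1*(-5 - 1*7) = -4 + 1*(-5 - 7) = -4 + 1*(-12) = -4 - 12 = -16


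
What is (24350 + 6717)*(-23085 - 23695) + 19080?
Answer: -1453295180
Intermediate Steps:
(24350 + 6717)*(-23085 - 23695) + 19080 = 31067*(-46780) + 19080 = -1453314260 + 19080 = -1453295180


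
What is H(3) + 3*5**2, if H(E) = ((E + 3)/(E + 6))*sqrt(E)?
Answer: 75 + 2*sqrt(3)/3 ≈ 76.155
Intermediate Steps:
H(E) = sqrt(E)*(3 + E)/(6 + E) (H(E) = ((3 + E)/(6 + E))*sqrt(E) = sqrt(E)*(3 + E)/(6 + E))
H(3) + 3*5**2 = sqrt(3)*(3 + 3)/(6 + 3) + 3*5**2 = sqrt(3)*6/9 + 3*25 = sqrt(3)*(1/9)*6 + 75 = 2*sqrt(3)/3 + 75 = 75 + 2*sqrt(3)/3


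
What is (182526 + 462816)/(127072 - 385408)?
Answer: -107557/43056 ≈ -2.4981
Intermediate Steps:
(182526 + 462816)/(127072 - 385408) = 645342/(-258336) = 645342*(-1/258336) = -107557/43056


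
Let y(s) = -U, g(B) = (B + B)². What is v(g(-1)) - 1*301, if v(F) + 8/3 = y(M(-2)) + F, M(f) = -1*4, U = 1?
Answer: -902/3 ≈ -300.67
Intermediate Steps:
M(f) = -4
g(B) = 4*B² (g(B) = (2*B)² = 4*B²)
y(s) = -1 (y(s) = -1*1 = -1)
v(F) = -11/3 + F (v(F) = -8/3 + (-1 + F) = -11/3 + F)
v(g(-1)) - 1*301 = (-11/3 + 4*(-1)²) - 1*301 = (-11/3 + 4*1) - 301 = (-11/3 + 4) - 301 = ⅓ - 301 = -902/3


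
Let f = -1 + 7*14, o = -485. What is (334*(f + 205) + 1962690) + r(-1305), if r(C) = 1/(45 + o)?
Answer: 907965519/440 ≈ 2.0636e+6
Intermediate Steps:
f = 97 (f = -1 + 98 = 97)
r(C) = -1/440 (r(C) = 1/(45 - 485) = 1/(-440) = -1/440)
(334*(f + 205) + 1962690) + r(-1305) = (334*(97 + 205) + 1962690) - 1/440 = (334*302 + 1962690) - 1/440 = (100868 + 1962690) - 1/440 = 2063558 - 1/440 = 907965519/440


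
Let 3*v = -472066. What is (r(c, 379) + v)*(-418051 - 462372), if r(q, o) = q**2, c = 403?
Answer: -13348093103/3 ≈ -4.4494e+9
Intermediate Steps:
v = -472066/3 (v = (1/3)*(-472066) = -472066/3 ≈ -1.5736e+5)
(r(c, 379) + v)*(-418051 - 462372) = (403**2 - 472066/3)*(-418051 - 462372) = (162409 - 472066/3)*(-880423) = (15161/3)*(-880423) = -13348093103/3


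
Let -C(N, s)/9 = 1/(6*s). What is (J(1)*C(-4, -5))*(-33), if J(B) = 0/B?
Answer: 0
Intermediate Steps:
C(N, s) = -3/(2*s) (C(N, s) = -9*1/(6*s) = -3/(2*s))
J(B) = 0
(J(1)*C(-4, -5))*(-33) = (0*(-3/2/(-5)))*(-33) = (0*(-3/2*(-1/5)))*(-33) = (0*(3/10))*(-33) = 0*(-33) = 0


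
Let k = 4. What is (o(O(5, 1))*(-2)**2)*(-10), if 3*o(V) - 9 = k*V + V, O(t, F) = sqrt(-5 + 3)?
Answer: -120 - 200*I*sqrt(2)/3 ≈ -120.0 - 94.281*I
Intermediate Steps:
O(t, F) = I*sqrt(2) (O(t, F) = sqrt(-2) = I*sqrt(2))
o(V) = 3 + 5*V/3 (o(V) = 3 + (4*V + V)/3 = 3 + (5*V)/3 = 3 + 5*V/3)
(o(O(5, 1))*(-2)**2)*(-10) = ((3 + 5*(I*sqrt(2))/3)*(-2)**2)*(-10) = ((3 + 5*I*sqrt(2)/3)*4)*(-10) = (12 + 20*I*sqrt(2)/3)*(-10) = -120 - 200*I*sqrt(2)/3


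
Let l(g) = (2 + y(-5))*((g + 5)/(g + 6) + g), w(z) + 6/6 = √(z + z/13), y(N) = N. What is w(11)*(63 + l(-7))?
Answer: -78 + 6*√2002 ≈ 190.46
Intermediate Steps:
w(z) = -1 + √182*√z/13 (w(z) = -1 + √(z + z/13) = -1 + √(14*z/13) = -1 + √182*√z/13)
l(g) = -3*g - 3*(5 + g)/(6 + g) (l(g) = (2 - 5)*((g + 5)/(g + 6) + g) = -3*((5 + g)/(6 + g) + g) = -3*(g + (5 + g)/(6 + g)) = -3*g - 3*(5 + g)/(6 + g))
w(11)*(63 + l(-7)) = (-1 + √182*√11/13)*(63 + 3*(-5 - 1*(-7)² - 7*(-7))/(6 - 7)) = (-1 + √2002/13)*(63 + 3*(-5 - 1*49 + 49)/(-1)) = (-1 + √2002/13)*(63 + 3*(-1)*(-5 - 49 + 49)) = (-1 + √2002/13)*(63 + 3*(-1)*(-5)) = (-1 + √2002/13)*(63 + 15) = (-1 + √2002/13)*78 = -78 + 6*√2002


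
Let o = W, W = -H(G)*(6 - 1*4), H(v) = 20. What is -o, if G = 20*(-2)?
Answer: 40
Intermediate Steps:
G = -40
W = -40 (W = -20*(6 - 1*4) = -20*(6 - 4) = -20*2 = -1*40 = -40)
o = -40
-o = -1*(-40) = 40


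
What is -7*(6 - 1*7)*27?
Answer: 189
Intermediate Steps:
-7*(6 - 1*7)*27 = -7*(6 - 7)*27 = -7*(-1)*27 = 7*27 = 189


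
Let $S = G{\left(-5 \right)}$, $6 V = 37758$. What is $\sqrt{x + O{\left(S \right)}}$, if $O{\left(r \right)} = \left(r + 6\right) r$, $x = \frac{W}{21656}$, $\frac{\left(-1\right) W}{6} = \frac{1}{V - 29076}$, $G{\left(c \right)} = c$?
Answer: $\frac{i \sqrt{76072611682250477}}{123347162} \approx 2.2361 i$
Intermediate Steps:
$V = 6293$ ($V = \frac{1}{6} \cdot 37758 = 6293$)
$S = -5$
$W = \frac{6}{22783}$ ($W = - \frac{6}{6293 - 29076} = - \frac{6}{-22783} = \left(-6\right) \left(- \frac{1}{22783}\right) = \frac{6}{22783} \approx 0.00026335$)
$x = \frac{3}{246694324}$ ($x = \frac{6}{22783 \cdot 21656} = \frac{6}{22783} \cdot \frac{1}{21656} = \frac{3}{246694324} \approx 1.2161 \cdot 10^{-8}$)
$O{\left(r \right)} = r \left(6 + r\right)$ ($O{\left(r \right)} = \left(6 + r\right) r = r \left(6 + r\right)$)
$\sqrt{x + O{\left(S \right)}} = \sqrt{\frac{3}{246694324} - 5 \left(6 - 5\right)} = \sqrt{\frac{3}{246694324} - 5} = \sqrt{- \frac{1233471617}{246694324}} = \frac{i \sqrt{76072611682250477}}{123347162}$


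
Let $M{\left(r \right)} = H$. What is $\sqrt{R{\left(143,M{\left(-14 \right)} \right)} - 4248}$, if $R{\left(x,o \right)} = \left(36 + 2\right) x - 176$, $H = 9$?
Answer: $\sqrt{1010} \approx 31.78$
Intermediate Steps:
$M{\left(r \right)} = 9$
$R{\left(x,o \right)} = -176 + 38 x$ ($R{\left(x,o \right)} = 38 x - 176 = -176 + 38 x$)
$\sqrt{R{\left(143,M{\left(-14 \right)} \right)} - 4248} = \sqrt{\left(-176 + 38 \cdot 143\right) - 4248} = \sqrt{\left(-176 + 5434\right) - 4248} = \sqrt{5258 - 4248} = \sqrt{1010}$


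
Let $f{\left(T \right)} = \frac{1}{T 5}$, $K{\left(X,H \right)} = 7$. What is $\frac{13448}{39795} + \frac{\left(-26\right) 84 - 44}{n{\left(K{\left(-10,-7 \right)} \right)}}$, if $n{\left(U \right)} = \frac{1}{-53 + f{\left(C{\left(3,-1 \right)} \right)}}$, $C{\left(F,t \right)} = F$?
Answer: $\frac{1564418448}{13265} \approx 1.1794 \cdot 10^{5}$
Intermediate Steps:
$f{\left(T \right)} = \frac{1}{5 T}$
$n{\left(U \right)} = - \frac{15}{794}$ ($n{\left(U \right)} = \frac{1}{-53 + \frac{1}{5 \cdot 3}} = \frac{1}{-53 + \frac{1}{5} \cdot \frac{1}{3}} = \frac{1}{-53 + \frac{1}{15}} = \frac{1}{- \frac{794}{15}} = - \frac{15}{794}$)
$\frac{13448}{39795} + \frac{\left(-26\right) 84 - 44}{n{\left(K{\left(-10,-7 \right)} \right)}} = \frac{13448}{39795} + \frac{\left(-26\right) 84 - 44}{- \frac{15}{794}} = 13448 \cdot \frac{1}{39795} + \left(-2184 - 44\right) \left(- \frac{794}{15}\right) = \frac{13448}{39795} - - \frac{1769032}{15} = \frac{13448}{39795} + \frac{1769032}{15} = \frac{1564418448}{13265}$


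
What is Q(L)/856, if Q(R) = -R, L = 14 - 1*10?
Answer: -1/214 ≈ -0.0046729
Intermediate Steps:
L = 4 (L = 14 - 10 = 4)
Q(L)/856 = -1*4/856 = -4*1/856 = -1/214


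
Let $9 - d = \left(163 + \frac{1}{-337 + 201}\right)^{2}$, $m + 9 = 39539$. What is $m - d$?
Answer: $\frac{1222356305}{18496} \approx 66088.0$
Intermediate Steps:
$m = 39530$ ($m = -9 + 39539 = 39530$)
$d = - \frac{491209425}{18496}$ ($d = 9 - \left(163 + \frac{1}{-337 + 201}\right)^{2} = 9 - \left(163 + \frac{1}{-136}\right)^{2} = 9 - \left(163 - \frac{1}{136}\right)^{2} = 9 - \left(\frac{22167}{136}\right)^{2} = 9 - \frac{491375889}{18496} = - \frac{491209425}{18496} \approx -26558.0$)
$m - d = 39530 - - \frac{491209425}{18496} = 39530 + \frac{491209425}{18496} = \frac{1222356305}{18496}$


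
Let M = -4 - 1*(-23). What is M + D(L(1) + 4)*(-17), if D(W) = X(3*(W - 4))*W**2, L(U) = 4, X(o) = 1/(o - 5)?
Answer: -955/7 ≈ -136.43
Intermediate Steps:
X(o) = 1/(-5 + o)
D(W) = W**2/(-17 + 3*W) (D(W) = W**2/(-5 + 3*(W - 4)) = W**2/(-5 + 3*(-4 + W)) = W**2/(-5 + (-12 + 3*W)) = W**2/(-17 + 3*W))
M = 19 (M = -4 + 23 = 19)
M + D(L(1) + 4)*(-17) = 19 + ((4 + 4)**2/(-17 + 3*(4 + 4)))*(-17) = 19 + (8**2/(-17 + 3*8))*(-17) = 19 + (64/(-17 + 24))*(-17) = 19 + (64/7)*(-17) = 19 - 1088/7 = -955/7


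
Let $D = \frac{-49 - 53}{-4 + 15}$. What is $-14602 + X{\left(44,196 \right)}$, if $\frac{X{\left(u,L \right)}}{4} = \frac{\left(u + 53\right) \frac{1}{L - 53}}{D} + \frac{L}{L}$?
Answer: $- \frac{9678668}{663} \approx -14598.0$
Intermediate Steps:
$D = - \frac{102}{11} \approx -9.2727$
$X{\left(u,L \right)} = 4 - \frac{22 \left(53 + u\right)}{51 \left(-53 + L\right)}$ ($X{\left(u,L \right)} = 4 \left(\frac{\left(u + 53\right) \frac{1}{L - 53}}{- \frac{102}{11}} + \frac{L}{L}\right) = 4 \left(\frac{53 + u}{-53 + L} \left(- \frac{11}{102}\right) + 1\right) = 4 \left(- \frac{11 \left(53 + u\right)}{102 \left(-53 + L\right)} + 1\right) = 4 \left(1 - \frac{11 \left(53 + u\right)}{102 \left(-53 + L\right)}\right) = 4 - \frac{22 \left(53 + u\right)}{51 \left(-53 + L\right)}$)
$-14602 + X{\left(44,196 \right)} = -14602 + \frac{2 \left(-5989 - 484 + 102 \cdot 196\right)}{51 \left(-53 + 196\right)} = -14602 + \frac{2 \left(-5989 - 484 + 19992\right)}{51 \cdot 143} = -14602 + \frac{2}{51} \cdot \frac{1}{143} \cdot 13519 = -14602 + \frac{2458}{663} = - \frac{9678668}{663}$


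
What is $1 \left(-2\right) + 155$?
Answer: $153$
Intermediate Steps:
$1 \left(-2\right) + 155 = -2 + 155 = 153$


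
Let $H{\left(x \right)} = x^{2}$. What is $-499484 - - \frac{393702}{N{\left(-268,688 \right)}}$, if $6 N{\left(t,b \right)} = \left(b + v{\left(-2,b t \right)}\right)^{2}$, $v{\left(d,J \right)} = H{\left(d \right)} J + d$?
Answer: $- \frac{67798450029906947}{135736980625} \approx -4.9948 \cdot 10^{5}$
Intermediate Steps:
$v{\left(d,J \right)} = d + J d^{2}$ ($v{\left(d,J \right)} = d^{2} J + d = J d^{2} + d = d + J d^{2}$)
$N{\left(t,b \right)} = \frac{\left(-2 + b + 4 b t\right)^{2}}{6}$ ($N{\left(t,b \right)} = \frac{\left(b - 2 \left(1 + b t \left(-2\right)\right)\right)^{2}}{6} = \frac{\left(b - 2 \left(1 - 2 b t\right)\right)^{2}}{6} = \frac{\left(b + \left(-2 + 4 b t\right)\right)^{2}}{6} = \frac{\left(-2 + b + 4 b t\right)^{2}}{6}$)
$-499484 - - \frac{393702}{N{\left(-268,688 \right)}} = -499484 - - \frac{393702}{\frac{1}{6} \left(-2 + 688 + 4 \cdot 688 \left(-268\right)\right)^{2}} = -499484 - - \frac{393702}{\frac{1}{6} \left(-2 + 688 - 737536\right)^{2}} = -499484 - - \frac{393702}{\frac{1}{6} \left(-736850\right)^{2}} = -499484 - - \frac{393702}{\frac{1}{6} \cdot 542947922500} = -499484 - - \frac{393702}{\frac{271473961250}{3}} = -499484 - \left(-393702\right) \frac{3}{271473961250} = -499484 - - \frac{590553}{135736980625} = -499484 + \frac{590553}{135736980625} = - \frac{67798450029906947}{135736980625}$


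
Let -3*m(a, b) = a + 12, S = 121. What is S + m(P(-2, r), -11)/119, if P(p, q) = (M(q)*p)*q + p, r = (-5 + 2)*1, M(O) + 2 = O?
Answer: 43217/357 ≈ 121.06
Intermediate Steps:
M(O) = -2 + O
r = -3 (r = -3*1 = -3)
P(p, q) = p + p*q*(-2 + q) (P(p, q) = ((-2 + q)*p)*q + p = (p*(-2 + q))*q + p = p*q*(-2 + q) + p = p + p*q*(-2 + q))
m(a, b) = -4 - a/3 (m(a, b) = -(a + 12)/3 = -(12 + a)/3 = -4 - a/3)
S + m(P(-2, r), -11)/119 = 121 + (-4 - (-2)*(1 - 3*(-2 - 3))/3)/119 = 121 + (-4 - (-2)*(1 - 3*(-5))/3)*(1/119) = 121 + (-4 - (-2)*(1 + 15)/3)*(1/119) = 121 + (-4 - (-2)*16/3)*(1/119) = 121 + (-4 - 1/3*(-32))*(1/119) = 121 + (-4 + 32/3)*(1/119) = 121 + (20/3)*(1/119) = 121 + 20/357 = 43217/357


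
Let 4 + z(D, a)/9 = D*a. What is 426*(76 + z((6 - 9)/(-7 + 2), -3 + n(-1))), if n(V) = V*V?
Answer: 62196/5 ≈ 12439.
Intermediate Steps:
n(V) = V²
z(D, a) = -36 + 9*D*a (z(D, a) = -36 + 9*(D*a) = -36 + 9*D*a)
426*(76 + z((6 - 9)/(-7 + 2), -3 + n(-1))) = 426*(76 + (-36 + 9*((6 - 9)/(-7 + 2))*(-3 + (-1)²))) = 426*(76 + (-36 + 9*(-3/(-5))*(-3 + 1))) = 426*(76 + (-36 + 9*(-3*(-⅕))*(-2))) = 426*(76 + (-36 + 9*(⅗)*(-2))) = 426*(76 + (-36 - 54/5)) = 426*(76 - 234/5) = 426*(146/5) = 62196/5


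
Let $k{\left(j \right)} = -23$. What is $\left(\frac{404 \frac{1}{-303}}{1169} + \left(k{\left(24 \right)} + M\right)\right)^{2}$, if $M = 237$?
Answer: $\frac{563241244036}{12299049} \approx 45796.0$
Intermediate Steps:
$\left(\frac{404 \frac{1}{-303}}{1169} + \left(k{\left(24 \right)} + M\right)\right)^{2} = \left(\frac{404 \frac{1}{-303}}{1169} + \left(-23 + 237\right)\right)^{2} = \left(404 \left(- \frac{1}{303}\right) \frac{1}{1169} + 214\right)^{2} = \left(\left(- \frac{4}{3}\right) \frac{1}{1169} + 214\right)^{2} = \left(- \frac{4}{3507} + 214\right)^{2} = \left(\frac{750494}{3507}\right)^{2} = \frac{563241244036}{12299049}$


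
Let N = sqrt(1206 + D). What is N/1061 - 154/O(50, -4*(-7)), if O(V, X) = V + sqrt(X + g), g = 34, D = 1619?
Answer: -3850/1219 + 5*sqrt(113)/1061 + 77*sqrt(62)/1219 ≈ -2.6109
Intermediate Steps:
N = 5*sqrt(113) (N = sqrt(1206 + 1619) = sqrt(2825) = 5*sqrt(113) ≈ 53.151)
O(V, X) = V + sqrt(34 + X) (O(V, X) = V + sqrt(X + 34) = V + sqrt(34 + X))
N/1061 - 154/O(50, -4*(-7)) = (5*sqrt(113))/1061 - 154/(50 + sqrt(34 - 4*(-7))) = (5*sqrt(113))*(1/1061) - 154/(50 + sqrt(34 + 28)) = 5*sqrt(113)/1061 - 154/(50 + sqrt(62)) = -154/(50 + sqrt(62)) + 5*sqrt(113)/1061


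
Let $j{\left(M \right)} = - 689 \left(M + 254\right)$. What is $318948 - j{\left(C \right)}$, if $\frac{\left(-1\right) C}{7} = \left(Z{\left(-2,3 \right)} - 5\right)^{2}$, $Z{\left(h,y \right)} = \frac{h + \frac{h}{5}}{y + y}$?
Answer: $\frac{8832883}{25} \approx 3.5332 \cdot 10^{5}$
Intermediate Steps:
$Z{\left(h,y \right)} = \frac{3 h}{5 y}$ ($Z{\left(h,y \right)} = \frac{h + h \frac{1}{5}}{2 y} = \left(h + \frac{h}{5}\right) \frac{1}{2 y} = \frac{6 h}{5} \frac{1}{2 y} = \frac{3 h}{5 y}$)
$C = - \frac{5103}{25}$ ($C = - 7 \left(\frac{3}{5} \left(-2\right) \frac{1}{3} - 5\right)^{2} = - 7 \left(- \frac{2}{5} - 5\right)^{2} = - 7 \left(- \frac{27}{5}\right)^{2} = \left(-7\right) \frac{729}{25} = - \frac{5103}{25} \approx -204.12$)
$j{\left(M \right)} = -175006 - 689 M$ ($j{\left(M \right)} = - 689 \left(254 + M\right) = -175006 - 689 M$)
$318948 - j{\left(C \right)} = 318948 - \left(-175006 - - \frac{3515967}{25}\right) = 318948 - \left(-175006 + \frac{3515967}{25}\right) = 318948 - - \frac{859183}{25} = 318948 + \frac{859183}{25} = \frac{8832883}{25}$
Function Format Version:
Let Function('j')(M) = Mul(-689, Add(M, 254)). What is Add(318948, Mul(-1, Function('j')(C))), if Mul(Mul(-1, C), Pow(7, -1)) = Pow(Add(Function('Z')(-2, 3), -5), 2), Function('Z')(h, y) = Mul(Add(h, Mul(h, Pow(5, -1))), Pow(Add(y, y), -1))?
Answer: Rational(8832883, 25) ≈ 3.5332e+5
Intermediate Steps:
Function('Z')(h, y) = Mul(Rational(3, 5), h, Pow(y, -1)) (Function('Z')(h, y) = Mul(Add(h, Mul(h, Rational(1, 5))), Pow(Mul(2, y), -1)) = Mul(Add(h, Mul(Rational(1, 5), h)), Mul(Rational(1, 2), Pow(y, -1))) = Mul(Mul(Rational(6, 5), h), Mul(Rational(1, 2), Pow(y, -1))) = Mul(Rational(3, 5), h, Pow(y, -1)))
C = Rational(-5103, 25) (C = Mul(-7, Pow(Add(Mul(Rational(3, 5), -2, Pow(3, -1)), -5), 2)) = Mul(-7, Pow(Add(Mul(Rational(3, 5), -2, Rational(1, 3)), -5), 2)) = Mul(-7, Pow(Add(Rational(-2, 5), -5), 2)) = Mul(-7, Pow(Rational(-27, 5), 2)) = Mul(-7, Rational(729, 25)) = Rational(-5103, 25) ≈ -204.12)
Function('j')(M) = Add(-175006, Mul(-689, M)) (Function('j')(M) = Mul(-689, Add(254, M)) = Add(-175006, Mul(-689, M)))
Add(318948, Mul(-1, Function('j')(C))) = Add(318948, Mul(-1, Add(-175006, Mul(-689, Rational(-5103, 25))))) = Add(318948, Mul(-1, Add(-175006, Rational(3515967, 25)))) = Add(318948, Mul(-1, Rational(-859183, 25))) = Add(318948, Rational(859183, 25)) = Rational(8832883, 25)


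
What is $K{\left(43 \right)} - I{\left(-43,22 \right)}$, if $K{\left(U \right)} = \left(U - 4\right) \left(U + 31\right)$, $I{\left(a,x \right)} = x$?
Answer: $2864$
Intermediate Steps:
$K{\left(U \right)} = \left(-4 + U\right) \left(31 + U\right)$
$K{\left(43 \right)} - I{\left(-43,22 \right)} = \left(-124 + 43^{2} + 27 \cdot 43\right) - 22 = \left(-124 + 1849 + 1161\right) - 22 = 2886 - 22 = 2864$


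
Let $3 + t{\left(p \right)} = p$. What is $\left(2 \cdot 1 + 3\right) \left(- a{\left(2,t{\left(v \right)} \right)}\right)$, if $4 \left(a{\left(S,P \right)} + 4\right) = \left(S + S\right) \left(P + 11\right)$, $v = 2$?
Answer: $-30$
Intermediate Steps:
$t{\left(p \right)} = -3 + p$
$a{\left(S,P \right)} = -4 + \frac{S \left(11 + P\right)}{2}$ ($a{\left(S,P \right)} = -4 + \frac{\left(S + S\right) \left(P + 11\right)}{4} = -4 + \frac{2 S \left(11 + P\right)}{4} = -4 + \frac{S \left(11 + P\right)}{2}$)
$\left(2 \cdot 1 + 3\right) \left(- a{\left(2,t{\left(v \right)} \right)}\right) = \left(2 \cdot 1 + 3\right) \left(- (-4 + \frac{11}{2} \cdot 2 + \frac{1}{2} \left(-3 + 2\right) 2)\right) = \left(2 + 3\right) \left(- (-4 + 11 + \frac{1}{2} \left(-1\right) 2)\right) = 5 \left(- (-4 + 11 - 1)\right) = 5 \left(\left(-1\right) 6\right) = 5 \left(-6\right) = -30$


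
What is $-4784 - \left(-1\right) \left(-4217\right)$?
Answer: $-9001$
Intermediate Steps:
$-4784 - \left(-1\right) \left(-4217\right) = -4784 - 4217 = -9001$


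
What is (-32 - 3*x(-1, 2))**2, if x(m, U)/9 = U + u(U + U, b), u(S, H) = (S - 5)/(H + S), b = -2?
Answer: 21025/4 ≈ 5256.3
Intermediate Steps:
u(S, H) = (-5 + S)/(H + S)
x(m, U) = 9*U + 9*(-5 + 2*U)/(-2 + 2*U) (x(m, U) = 9*(U + (-5 + (U + U))/(-2 + (U + U))) = 9*(U + (-5 + 2*U)/(-2 + 2*U)) = 9*U + 9*(-5 + 2*U)/(-2 + 2*U))
(-32 - 3*x(-1, 2))**2 = (-32 - 27*(-5 + 2*2**2)/(2*(-1 + 2)))**2 = (-32 - 27*(-5 + 2*4)/(2*1))**2 = (-32 - 27*(-5 + 8)/2)**2 = (-32 - 27*3/2)**2 = (-32 - 3*27/2)**2 = (-32 - 81/2)**2 = (-145/2)**2 = 21025/4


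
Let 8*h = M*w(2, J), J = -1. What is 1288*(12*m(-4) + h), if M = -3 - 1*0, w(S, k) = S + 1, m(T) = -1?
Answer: -16905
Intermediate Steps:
w(S, k) = 1 + S
M = -3 (M = -3 + 0 = -3)
h = -9/8 (h = (-3*(1 + 2))/8 = (-3*3)/8 = (1/8)*(-9) = -9/8 ≈ -1.1250)
1288*(12*m(-4) + h) = 1288*(12*(-1) - 9/8) = 1288*(-12 - 9/8) = 1288*(-105/8) = -16905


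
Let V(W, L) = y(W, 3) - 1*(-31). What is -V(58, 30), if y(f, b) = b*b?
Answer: -40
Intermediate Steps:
y(f, b) = b²
V(W, L) = 40 (V(W, L) = 3² - 1*(-31) = 9 + 31 = 40)
-V(58, 30) = -1*40 = -40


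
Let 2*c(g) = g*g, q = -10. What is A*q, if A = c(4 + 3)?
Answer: -245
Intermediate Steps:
c(g) = g**2/2 (c(g) = (g*g)/2 = g**2/2)
A = 49/2 (A = (4 + 3)**2/2 = (1/2)*7**2 = (1/2)*49 = 49/2 ≈ 24.500)
A*q = (49/2)*(-10) = -245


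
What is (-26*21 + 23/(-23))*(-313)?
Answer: 171211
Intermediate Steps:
(-26*21 + 23/(-23))*(-313) = (-546 + 23*(-1/23))*(-313) = (-546 - 1)*(-313) = -547*(-313) = 171211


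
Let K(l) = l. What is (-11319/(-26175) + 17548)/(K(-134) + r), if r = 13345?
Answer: 153110073/115265975 ≈ 1.3283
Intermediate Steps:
(-11319/(-26175) + 17548)/(K(-134) + r) = (-11319/(-26175) + 17548)/(-134 + 13345) = (-11319*(-1/26175) + 17548)/13211 = (3773/8725 + 17548)*(1/13211) = (153110073/8725)*(1/13211) = 153110073/115265975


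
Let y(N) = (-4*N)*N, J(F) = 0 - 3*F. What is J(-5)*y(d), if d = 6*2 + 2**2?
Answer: -15360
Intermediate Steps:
J(F) = -3*F
d = 16 (d = 12 + 4 = 16)
y(N) = -4*N**2
J(-5)*y(d) = (-3*(-5))*(-4*16**2) = 15*(-4*256) = 15*(-1024) = -15360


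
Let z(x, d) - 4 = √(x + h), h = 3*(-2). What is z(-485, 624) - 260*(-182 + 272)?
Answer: -23396 + I*√491 ≈ -23396.0 + 22.159*I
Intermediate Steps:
h = -6
z(x, d) = 4 + √(-6 + x) (z(x, d) = 4 + √(x - 6) = 4 + √(-6 + x))
z(-485, 624) - 260*(-182 + 272) = (4 + √(-6 - 485)) - 260*(-182 + 272) = (4 + √(-491)) - 260*90 = (4 + I*√491) - 23400 = -23396 + I*√491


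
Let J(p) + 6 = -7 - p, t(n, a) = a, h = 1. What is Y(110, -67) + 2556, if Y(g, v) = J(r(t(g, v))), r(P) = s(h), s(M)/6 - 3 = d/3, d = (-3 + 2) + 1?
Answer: 2525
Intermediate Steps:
d = 0 (d = -1 + 1 = 0)
s(M) = 18 (s(M) = 18 + 6*(0/3) = 18 + 6*(0*(⅓)) = 18 + 6*0 = 18 + 0 = 18)
r(P) = 18
J(p) = -13 - p (J(p) = -6 + (-7 - p) = -13 - p)
Y(g, v) = -31 (Y(g, v) = -13 - 1*18 = -13 - 18 = -31)
Y(110, -67) + 2556 = -31 + 2556 = 2525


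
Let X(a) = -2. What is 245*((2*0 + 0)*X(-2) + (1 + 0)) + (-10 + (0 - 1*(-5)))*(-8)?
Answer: 285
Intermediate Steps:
245*((2*0 + 0)*X(-2) + (1 + 0)) + (-10 + (0 - 1*(-5)))*(-8) = 245*((2*0 + 0)*(-2) + (1 + 0)) + (-10 + (0 - 1*(-5)))*(-8) = 245*((0 + 0)*(-2) + 1) + (-10 + (0 + 5))*(-8) = 245*(0*(-2) + 1) + (-10 + 5)*(-8) = 245*(0 + 1) - 5*(-8) = 245*1 + 40 = 245 + 40 = 285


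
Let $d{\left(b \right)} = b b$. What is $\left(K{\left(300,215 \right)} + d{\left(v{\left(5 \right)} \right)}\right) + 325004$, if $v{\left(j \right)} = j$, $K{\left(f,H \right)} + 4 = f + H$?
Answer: $325540$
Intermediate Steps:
$K{\left(f,H \right)} = -4 + H + f$ ($K{\left(f,H \right)} = -4 + \left(f + H\right) = -4 + \left(H + f\right) = -4 + H + f$)
$d{\left(b \right)} = b^{2}$
$\left(K{\left(300,215 \right)} + d{\left(v{\left(5 \right)} \right)}\right) + 325004 = \left(\left(-4 + 215 + 300\right) + 5^{2}\right) + 325004 = \left(511 + 25\right) + 325004 = 536 + 325004 = 325540$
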